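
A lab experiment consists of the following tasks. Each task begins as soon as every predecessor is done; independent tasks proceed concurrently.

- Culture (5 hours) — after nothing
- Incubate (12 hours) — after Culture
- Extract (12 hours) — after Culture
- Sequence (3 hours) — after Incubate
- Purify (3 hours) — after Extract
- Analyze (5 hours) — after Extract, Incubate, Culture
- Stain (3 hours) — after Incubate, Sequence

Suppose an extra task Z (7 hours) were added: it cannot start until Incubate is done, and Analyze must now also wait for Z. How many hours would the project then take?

29

Originally the project takes 23 hours.
With Z inserted, Analyze now waits for max(Extract, Incubate, Culture, Z).
New critical path: Culture→Incubate→Z→Analyze = 5+12+7+5 = 29 ⇒ 29 hours.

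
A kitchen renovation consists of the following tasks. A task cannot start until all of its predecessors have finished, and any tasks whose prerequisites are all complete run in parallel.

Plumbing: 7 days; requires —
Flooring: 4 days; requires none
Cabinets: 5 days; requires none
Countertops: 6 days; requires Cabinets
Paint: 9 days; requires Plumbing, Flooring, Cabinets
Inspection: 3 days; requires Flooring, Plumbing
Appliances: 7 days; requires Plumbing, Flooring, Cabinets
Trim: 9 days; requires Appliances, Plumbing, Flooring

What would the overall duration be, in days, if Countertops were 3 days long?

23

Actual critical path: Plumbing→Appliances→Trim = 7+7+9 = 23 ⇒ 23 days.
Countertops has 12 days of float (longest path through it is 11).
No other chain overtakes it, so the finish is 23 days.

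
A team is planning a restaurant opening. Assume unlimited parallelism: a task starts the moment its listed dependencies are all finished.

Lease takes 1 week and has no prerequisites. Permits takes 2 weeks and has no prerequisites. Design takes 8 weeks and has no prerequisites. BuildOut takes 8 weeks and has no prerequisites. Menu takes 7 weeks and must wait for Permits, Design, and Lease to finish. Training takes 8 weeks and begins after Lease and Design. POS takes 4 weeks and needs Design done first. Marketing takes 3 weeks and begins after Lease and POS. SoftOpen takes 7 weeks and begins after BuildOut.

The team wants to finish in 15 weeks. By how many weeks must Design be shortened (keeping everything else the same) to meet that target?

Current finish: 16 weeks; target: 15.
Design is on every critical path, so each week cut from Design cuts the finish by one (this holds down to a finish of 15).
Need 16 − 15 = 1 week off Design → Design becomes 7 weeks, finish becomes 15.

1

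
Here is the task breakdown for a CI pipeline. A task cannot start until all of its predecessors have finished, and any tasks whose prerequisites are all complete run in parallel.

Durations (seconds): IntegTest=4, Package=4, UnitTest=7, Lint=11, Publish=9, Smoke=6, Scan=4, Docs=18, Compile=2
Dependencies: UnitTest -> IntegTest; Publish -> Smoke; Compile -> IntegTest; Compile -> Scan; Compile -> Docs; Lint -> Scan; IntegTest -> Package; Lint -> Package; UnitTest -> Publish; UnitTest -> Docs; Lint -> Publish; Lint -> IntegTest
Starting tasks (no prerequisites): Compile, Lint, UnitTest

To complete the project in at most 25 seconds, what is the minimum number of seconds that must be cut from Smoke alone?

1

Current finish: 26 seconds; target: 25.
Smoke is on every critical path, so each second cut from Smoke cuts the finish by one (this holds down to a finish of 25).
Need 26 − 25 = 1 second off Smoke → Smoke becomes 5 seconds, finish becomes 25.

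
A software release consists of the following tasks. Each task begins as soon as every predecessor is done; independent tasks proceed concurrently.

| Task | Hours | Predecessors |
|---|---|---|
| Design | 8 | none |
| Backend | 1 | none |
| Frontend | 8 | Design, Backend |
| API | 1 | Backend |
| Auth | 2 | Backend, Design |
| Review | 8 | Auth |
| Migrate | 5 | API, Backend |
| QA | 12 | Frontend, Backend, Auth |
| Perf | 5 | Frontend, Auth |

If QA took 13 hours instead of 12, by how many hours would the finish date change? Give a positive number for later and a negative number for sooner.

Critical path before the change: Design→Frontend→QA = 8+8+12 = 28 giving 28 hours.
Since QA is critical, the +1 change carries straight to that chain (now 29 hours).
No other chain overtakes it, so the finish is 29 hours.
Change in finish: 29 − 28 = +1 hours.

1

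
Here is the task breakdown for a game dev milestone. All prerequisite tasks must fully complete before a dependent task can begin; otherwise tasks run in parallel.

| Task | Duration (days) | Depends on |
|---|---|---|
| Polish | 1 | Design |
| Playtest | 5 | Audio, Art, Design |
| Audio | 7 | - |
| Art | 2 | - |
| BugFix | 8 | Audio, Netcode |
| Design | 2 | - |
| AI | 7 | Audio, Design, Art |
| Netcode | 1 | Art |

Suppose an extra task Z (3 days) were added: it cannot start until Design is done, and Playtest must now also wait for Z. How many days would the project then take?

15

Originally the project takes 15 days.
With Z inserted, Playtest now waits for max(Audio, Art, Design, Z).
New critical path: Audio→BugFix = 7+8 = 15 ⇒ 15 days.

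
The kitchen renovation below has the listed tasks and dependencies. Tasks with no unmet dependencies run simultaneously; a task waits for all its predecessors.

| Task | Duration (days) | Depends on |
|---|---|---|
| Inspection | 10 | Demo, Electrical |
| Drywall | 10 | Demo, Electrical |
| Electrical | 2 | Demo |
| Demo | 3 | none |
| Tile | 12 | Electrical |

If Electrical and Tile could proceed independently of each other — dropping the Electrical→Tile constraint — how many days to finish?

Original critical path: Demo→Electrical→Tile = 3+2+12 = 17 ⇒ 17 days.
Without Electrical→Tile, Tile's earliest start moves from 5 to 0.
New critical path: Demo→Electrical→Drywall = 3+2+10 = 15 ⇒ 15 days.

15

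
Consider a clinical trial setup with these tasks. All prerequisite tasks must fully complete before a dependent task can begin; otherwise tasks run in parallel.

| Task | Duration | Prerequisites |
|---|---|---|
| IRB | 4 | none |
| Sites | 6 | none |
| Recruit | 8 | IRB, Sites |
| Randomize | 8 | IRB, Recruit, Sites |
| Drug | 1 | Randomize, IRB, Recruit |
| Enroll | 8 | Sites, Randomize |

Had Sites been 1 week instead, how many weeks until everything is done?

Baseline: Sites→Recruit→Randomize→Enroll = 6+8+8+8 = 30 → 30 weeks.
Sites is on the critical path; changing it to 1 makes that path 25 weeks.
Now IRB→Recruit→Randomize→Enroll = 4+8+8+8 = 28 is longest, so the finish becomes 28 weeks.

28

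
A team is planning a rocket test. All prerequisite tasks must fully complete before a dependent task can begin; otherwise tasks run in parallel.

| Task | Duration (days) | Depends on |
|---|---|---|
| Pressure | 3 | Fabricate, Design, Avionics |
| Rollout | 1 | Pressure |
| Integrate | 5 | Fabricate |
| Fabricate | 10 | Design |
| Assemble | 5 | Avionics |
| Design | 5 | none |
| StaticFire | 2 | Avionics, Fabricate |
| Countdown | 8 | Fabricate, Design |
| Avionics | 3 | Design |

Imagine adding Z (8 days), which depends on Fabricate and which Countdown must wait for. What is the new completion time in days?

31

Originally the schedule takes 23 days.
With Z inserted, Countdown now waits for max(Fabricate, Design, Z).
New critical path: Design→Fabricate→Z→Countdown = 5+10+8+8 = 31 ⇒ 31 days.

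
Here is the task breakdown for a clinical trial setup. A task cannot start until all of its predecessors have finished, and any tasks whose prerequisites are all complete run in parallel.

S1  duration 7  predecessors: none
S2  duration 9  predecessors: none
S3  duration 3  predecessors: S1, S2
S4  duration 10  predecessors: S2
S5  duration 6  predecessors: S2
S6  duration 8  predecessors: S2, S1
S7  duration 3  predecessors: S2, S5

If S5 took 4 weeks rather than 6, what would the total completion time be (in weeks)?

19

Baseline: S2→S4 = 9+10 = 19 → 19 weeks.
S5 is off the critical path — its longest chain is 18 weeks, giving 1 of slack.
That remains the longest chain; total 19 weeks.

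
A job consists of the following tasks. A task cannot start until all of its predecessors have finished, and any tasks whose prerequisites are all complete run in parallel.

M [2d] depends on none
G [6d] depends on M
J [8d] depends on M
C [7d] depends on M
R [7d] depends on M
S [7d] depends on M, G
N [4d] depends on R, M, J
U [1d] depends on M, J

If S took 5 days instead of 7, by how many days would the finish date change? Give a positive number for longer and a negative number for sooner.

-1

The binding path is M→G→S = 2+6+7 = 15; finish at 15 days.
Since S is critical, the -2 change carries straight to that chain (now 13 days).
The binding chain switches to M→J→N = 2+8+4 = 14; finish 14 days.
Change in finish: 14 − 15 = -1 days.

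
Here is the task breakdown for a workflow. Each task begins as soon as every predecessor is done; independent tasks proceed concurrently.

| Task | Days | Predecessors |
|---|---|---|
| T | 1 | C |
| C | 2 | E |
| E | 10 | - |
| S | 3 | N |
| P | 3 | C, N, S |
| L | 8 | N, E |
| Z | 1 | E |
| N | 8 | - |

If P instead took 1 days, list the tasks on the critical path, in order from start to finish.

E, L

Actual critical path: E→L = 10+8 = 18 ⇒ 18 days.
The longest path through P is only 15 days, so P has float 3.
The critical path is still E→L; finish is now 18 days.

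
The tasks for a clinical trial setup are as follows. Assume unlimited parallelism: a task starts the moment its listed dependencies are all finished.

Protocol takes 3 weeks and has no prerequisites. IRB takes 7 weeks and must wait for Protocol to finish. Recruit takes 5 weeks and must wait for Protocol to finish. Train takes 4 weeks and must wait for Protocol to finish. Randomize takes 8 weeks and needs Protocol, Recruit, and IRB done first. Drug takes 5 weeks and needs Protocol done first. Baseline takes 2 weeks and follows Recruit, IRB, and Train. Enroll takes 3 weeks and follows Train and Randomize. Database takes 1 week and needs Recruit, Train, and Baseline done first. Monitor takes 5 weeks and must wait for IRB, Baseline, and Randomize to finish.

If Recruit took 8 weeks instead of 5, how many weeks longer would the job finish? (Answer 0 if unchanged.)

Actual critical path: Protocol→IRB→Randomize→Monitor = 3+7+8+5 = 23 ⇒ 23 weeks.
The longest path through Recruit is only 21 weeks, so Recruit has float 2.
The binding chain switches to Protocol→Recruit→Randomize→Monitor = 3+8+8+5 = 24; finish 24 weeks.
Change in finish: 24 − 23 = +1 weeks.

1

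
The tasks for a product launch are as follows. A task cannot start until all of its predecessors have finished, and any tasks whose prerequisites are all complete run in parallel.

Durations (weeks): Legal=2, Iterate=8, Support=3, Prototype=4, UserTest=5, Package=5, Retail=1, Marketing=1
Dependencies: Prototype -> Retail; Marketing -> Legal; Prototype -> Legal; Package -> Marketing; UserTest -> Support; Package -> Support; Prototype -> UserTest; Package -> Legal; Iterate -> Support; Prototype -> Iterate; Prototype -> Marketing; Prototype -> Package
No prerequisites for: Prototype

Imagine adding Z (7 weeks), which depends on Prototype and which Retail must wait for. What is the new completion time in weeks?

Originally the job takes 15 weeks.
With Z inserted, Retail now waits for max(Prototype, Z).
New critical path: Prototype→Iterate→Support = 4+8+3 = 15 ⇒ 15 weeks.

15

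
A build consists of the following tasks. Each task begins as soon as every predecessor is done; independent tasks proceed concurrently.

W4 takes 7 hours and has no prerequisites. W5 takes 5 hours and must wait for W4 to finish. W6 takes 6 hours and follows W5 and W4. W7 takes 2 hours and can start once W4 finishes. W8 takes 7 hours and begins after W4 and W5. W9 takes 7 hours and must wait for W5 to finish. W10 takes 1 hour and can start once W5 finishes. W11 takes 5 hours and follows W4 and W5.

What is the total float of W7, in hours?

The longest chain is W4→W5→W8 = 7+5+7 = 19; overall finish 19 hours.
Longest path through W7: 9 hours (earliest finish 9, latest finish 19).
So W7 can slip 19 − 9 = 10 hours.

10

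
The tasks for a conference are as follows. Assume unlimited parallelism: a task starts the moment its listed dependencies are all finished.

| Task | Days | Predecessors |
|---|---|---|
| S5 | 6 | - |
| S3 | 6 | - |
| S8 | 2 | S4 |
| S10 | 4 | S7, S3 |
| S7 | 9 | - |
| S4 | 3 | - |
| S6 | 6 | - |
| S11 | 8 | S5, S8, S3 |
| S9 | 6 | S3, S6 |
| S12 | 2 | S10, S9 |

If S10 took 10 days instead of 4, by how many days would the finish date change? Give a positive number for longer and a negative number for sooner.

6

The binding path is S7→S10→S12 = 9+4+2 = 15; finish at 15 days.
S10 lies on that path, so at 10 days the path becomes 21 days.
That remains the longest chain; total 21 days.
Change in finish: 21 − 15 = +6 days.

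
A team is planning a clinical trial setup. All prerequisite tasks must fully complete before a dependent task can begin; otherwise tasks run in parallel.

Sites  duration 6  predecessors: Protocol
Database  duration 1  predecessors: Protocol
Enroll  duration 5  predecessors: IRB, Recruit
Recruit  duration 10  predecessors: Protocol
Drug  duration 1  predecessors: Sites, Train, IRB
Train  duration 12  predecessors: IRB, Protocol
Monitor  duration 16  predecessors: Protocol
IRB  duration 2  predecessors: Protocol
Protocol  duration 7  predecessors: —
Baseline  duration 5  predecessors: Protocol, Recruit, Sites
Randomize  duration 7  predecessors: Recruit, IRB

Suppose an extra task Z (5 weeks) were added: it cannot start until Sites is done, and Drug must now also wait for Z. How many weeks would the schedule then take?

Originally the schedule takes 24 weeks.
With Z inserted, Drug now waits for max(Sites, Train, IRB, Z).
New critical path: Protocol→Recruit→Randomize = 7+10+7 = 24 ⇒ 24 weeks.

24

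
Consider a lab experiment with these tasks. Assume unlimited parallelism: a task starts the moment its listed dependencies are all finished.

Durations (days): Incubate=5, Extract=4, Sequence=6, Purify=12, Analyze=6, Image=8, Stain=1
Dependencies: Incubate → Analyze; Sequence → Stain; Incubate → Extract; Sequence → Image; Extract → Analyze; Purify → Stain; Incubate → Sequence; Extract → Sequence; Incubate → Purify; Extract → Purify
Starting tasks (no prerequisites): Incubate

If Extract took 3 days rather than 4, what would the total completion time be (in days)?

As given, the longest chain is Incubate→Extract→Sequence→Image = 5+4+6+8 = 23, so the finish is 23 days.
Extract is on the critical path; changing it to 3 makes that path 22 days.
That remains the longest chain; total 22 days.

22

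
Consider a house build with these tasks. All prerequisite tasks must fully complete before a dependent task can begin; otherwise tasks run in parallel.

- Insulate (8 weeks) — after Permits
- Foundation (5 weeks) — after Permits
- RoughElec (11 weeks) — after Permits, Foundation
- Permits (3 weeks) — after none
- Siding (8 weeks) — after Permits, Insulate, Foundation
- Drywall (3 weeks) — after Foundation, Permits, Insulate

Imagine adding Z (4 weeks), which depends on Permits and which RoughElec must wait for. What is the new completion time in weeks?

Originally the project takes 19 weeks.
With Z inserted, RoughElec now waits for max(Permits, Foundation, Z).
New critical path: Permits→Foundation→RoughElec = 3+5+11 = 19 ⇒ 19 weeks.

19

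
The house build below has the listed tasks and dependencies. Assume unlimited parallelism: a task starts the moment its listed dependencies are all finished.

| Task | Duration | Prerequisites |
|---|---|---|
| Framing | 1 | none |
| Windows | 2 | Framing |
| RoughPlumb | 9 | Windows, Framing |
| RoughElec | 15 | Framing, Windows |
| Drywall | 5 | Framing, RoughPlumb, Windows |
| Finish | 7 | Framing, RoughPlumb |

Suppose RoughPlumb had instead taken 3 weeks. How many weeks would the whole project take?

18

As given, the longest chain is Framing→Windows→RoughPlumb→Finish = 1+2+9+7 = 19, so the finish is 19 weeks.
RoughPlumb is on the critical path; changing it to 3 makes that path 13 weeks.
The binding chain switches to Framing→Windows→RoughElec = 1+2+15 = 18; finish 18 weeks.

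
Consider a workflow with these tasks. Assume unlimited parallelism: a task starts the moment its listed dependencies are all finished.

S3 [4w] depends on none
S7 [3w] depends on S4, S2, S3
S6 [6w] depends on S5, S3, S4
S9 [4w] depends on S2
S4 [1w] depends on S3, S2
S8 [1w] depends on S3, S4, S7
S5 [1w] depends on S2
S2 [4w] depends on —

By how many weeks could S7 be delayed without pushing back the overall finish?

Critical path: S2→S4→S6 = 4+1+6 = 11, so the finish is 11 weeks.
Longest path through S7: 9 weeks (earliest finish 8, latest finish 10).
Float = 11 − 9 = 2.

2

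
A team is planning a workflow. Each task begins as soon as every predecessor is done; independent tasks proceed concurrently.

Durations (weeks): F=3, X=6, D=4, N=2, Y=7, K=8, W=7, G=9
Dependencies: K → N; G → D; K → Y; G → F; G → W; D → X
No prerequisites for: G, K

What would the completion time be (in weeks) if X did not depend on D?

16

With the dependency in place, G→D→X = 9+4+6 = 19 sets the finish at 19 weeks.
Without D→X, X's earliest start moves from 13 to 0.
The longest chain is now G→W = 9+7 = 16, so the plan takes 16 weeks.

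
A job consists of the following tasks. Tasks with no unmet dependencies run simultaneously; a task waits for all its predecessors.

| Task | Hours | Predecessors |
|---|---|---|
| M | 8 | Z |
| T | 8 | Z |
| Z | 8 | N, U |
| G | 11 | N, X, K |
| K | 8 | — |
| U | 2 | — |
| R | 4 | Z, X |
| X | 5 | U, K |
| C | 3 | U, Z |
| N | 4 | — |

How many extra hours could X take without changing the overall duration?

The longest chain is K→X→G = 8+5+11 = 24; overall finish 24 hours.
The longest chain containing X totals 24 hours.
Slack of X = 8 − 8 = 0 hours.

0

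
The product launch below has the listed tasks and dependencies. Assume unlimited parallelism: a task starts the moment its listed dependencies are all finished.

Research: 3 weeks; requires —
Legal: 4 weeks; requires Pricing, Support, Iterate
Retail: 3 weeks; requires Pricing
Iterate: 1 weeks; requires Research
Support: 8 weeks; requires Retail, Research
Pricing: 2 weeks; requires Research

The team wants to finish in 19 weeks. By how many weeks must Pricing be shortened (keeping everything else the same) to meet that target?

1

Current finish: 20 weeks; target: 19.
Pricing is on every critical path, so each week cut from Pricing cuts the finish by one (this holds down to a finish of 19).
Need 20 − 19 = 1 week off Pricing → Pricing becomes 1 week, finish becomes 19.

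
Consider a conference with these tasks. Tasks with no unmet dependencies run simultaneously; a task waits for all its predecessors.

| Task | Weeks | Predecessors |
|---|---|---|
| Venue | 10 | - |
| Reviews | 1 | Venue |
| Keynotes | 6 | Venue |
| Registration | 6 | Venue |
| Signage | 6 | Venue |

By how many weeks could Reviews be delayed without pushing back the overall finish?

5

The longest chain is Venue→Keynotes = 10+6 = 16; overall finish 16 weeks.
The longest chain containing Reviews totals 11 weeks.
Slack of Reviews = 15 − 10 = 5 weeks.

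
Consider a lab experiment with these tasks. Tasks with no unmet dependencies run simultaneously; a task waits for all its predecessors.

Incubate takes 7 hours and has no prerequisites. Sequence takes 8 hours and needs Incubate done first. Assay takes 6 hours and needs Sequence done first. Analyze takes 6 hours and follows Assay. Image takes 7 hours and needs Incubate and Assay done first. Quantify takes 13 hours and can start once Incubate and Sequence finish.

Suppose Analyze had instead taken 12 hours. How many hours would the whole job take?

33

Critical path before the change: Incubate→Sequence→Assay→Image = 7+8+6+7 = 28 giving 28 hours.
Analyze is off the critical path — its longest chain is 27 hours, giving 1 of slack.
Now Incubate→Sequence→Assay→Analyze = 7+8+6+12 = 33 is longest, so the finish becomes 33 hours.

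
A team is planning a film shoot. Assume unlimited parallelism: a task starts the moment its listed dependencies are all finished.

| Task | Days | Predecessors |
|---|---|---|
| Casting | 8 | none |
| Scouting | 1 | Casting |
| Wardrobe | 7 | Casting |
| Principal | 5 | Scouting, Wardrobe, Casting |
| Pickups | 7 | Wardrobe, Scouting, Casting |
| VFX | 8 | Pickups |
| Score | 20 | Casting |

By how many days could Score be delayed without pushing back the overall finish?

2

The longest chain is Casting→Wardrobe→Pickups→VFX = 8+7+7+8 = 30; overall finish 30 days.
Score finishes as early as 28 and must finish by 30.
So Score can slip 30 − 28 = 2 days.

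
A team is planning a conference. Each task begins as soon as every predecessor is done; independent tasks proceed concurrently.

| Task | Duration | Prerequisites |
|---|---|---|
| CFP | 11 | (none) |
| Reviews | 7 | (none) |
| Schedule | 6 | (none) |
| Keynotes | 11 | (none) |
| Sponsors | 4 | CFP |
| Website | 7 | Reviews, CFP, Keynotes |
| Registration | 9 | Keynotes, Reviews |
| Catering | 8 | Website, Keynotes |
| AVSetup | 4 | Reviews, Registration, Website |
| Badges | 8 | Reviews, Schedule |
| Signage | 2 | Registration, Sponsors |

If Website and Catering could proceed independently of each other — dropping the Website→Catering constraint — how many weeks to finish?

Before: longest chain CFP→Website→Catering = 11+7+8 = 26, finish 26.
Without Website→Catering, Catering's earliest start moves from 18 to 11.
New critical path: Keynotes→Registration→AVSetup = 11+9+4 = 24 ⇒ 24 weeks.

24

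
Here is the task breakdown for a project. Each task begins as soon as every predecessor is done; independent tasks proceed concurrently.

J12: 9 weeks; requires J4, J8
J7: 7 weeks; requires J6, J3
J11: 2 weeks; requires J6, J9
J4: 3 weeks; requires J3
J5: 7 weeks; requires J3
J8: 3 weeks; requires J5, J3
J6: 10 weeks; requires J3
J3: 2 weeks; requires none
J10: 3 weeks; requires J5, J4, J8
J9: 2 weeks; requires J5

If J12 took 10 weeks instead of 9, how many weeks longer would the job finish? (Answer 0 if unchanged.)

1

Baseline: J3→J5→J8→J12 = 2+7+3+9 = 21 → 21 weeks.
J12 is on the critical path; changing it to 10 makes that path 22 weeks.
That remains the longest chain; total 22 weeks.
Change in finish: 22 − 21 = +1 weeks.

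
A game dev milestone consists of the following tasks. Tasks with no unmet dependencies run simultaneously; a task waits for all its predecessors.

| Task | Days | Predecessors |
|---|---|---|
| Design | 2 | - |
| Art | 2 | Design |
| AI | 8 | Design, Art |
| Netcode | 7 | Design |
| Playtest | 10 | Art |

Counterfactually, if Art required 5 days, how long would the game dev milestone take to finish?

The binding path is Design→Art→Playtest = 2+2+10 = 14; finish at 14 days.
Art lies on that path, so at 5 days the path becomes 17 days.
No other chain overtakes it, so the finish is 17 days.

17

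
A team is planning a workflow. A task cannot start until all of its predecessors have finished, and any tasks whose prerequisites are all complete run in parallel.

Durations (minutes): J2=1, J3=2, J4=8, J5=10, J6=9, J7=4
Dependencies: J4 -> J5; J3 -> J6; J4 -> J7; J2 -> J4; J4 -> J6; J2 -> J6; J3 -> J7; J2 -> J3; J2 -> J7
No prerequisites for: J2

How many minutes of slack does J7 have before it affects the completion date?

6

J2→J4→J5 = 1+8+10 = 19 sets the makespan at 19 minutes.
Longest path through J7: 13 minutes (earliest finish 13, latest finish 19).
So J7 can slip 19 − 13 = 6 minutes.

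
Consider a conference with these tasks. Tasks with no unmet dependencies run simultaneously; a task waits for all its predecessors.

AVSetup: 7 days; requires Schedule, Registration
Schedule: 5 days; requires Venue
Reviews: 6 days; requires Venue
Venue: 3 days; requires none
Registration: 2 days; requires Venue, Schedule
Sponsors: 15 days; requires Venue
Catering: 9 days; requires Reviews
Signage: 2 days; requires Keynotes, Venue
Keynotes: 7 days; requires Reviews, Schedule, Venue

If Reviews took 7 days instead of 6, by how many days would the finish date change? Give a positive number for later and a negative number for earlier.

1

Critical path before the change: Venue→Reviews→Keynotes→Signage = 3+6+7+2 = 18 giving 18 days.
Since Reviews is critical, the +1 change carries straight to that chain (now 19 days).
That remains the longest chain; total 19 days.
Change in finish: 19 − 18 = +1 days.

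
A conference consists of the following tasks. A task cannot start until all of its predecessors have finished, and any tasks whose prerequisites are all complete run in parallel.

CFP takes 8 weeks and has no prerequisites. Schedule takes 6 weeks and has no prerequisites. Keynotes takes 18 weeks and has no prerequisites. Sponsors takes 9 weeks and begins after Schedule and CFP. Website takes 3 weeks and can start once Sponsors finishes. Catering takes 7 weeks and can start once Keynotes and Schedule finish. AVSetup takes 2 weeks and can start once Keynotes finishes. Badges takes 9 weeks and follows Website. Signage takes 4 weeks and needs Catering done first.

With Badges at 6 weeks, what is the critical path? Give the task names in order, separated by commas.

As given, the longest chain is CFP→Sponsors→Website→Badges = 8+9+3+9 = 29, so the finish is 29 weeks.
Badges is on the critical path; changing it to 6 makes that path 26 weeks.
Now Keynotes→Catering→Signage = 18+7+4 = 29 is longest, so the finish becomes 29 weeks.

Keynotes, Catering, Signage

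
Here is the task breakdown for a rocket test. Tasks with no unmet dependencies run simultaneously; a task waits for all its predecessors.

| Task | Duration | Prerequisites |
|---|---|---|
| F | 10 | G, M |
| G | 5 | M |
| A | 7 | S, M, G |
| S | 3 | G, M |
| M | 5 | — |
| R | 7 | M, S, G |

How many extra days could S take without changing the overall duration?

M→G→S→R = 5+5+3+7 = 20 sets the makespan at 20 days.
Longest path through S: 20 days (earliest finish 13, latest finish 13).
So S can slip 13 − 13 = 0 days.

0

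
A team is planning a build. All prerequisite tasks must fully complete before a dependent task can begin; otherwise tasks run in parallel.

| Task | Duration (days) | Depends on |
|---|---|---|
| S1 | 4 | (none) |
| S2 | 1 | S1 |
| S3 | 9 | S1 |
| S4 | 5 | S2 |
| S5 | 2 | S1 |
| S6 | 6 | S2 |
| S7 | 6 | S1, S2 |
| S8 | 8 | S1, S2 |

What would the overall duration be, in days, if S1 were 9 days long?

Critical path before the change: S1→S2→S8 = 4+1+8 = 13 giving 13 days.
S1 lies on that path, so at 9 days the path becomes 18 days.
The critical path is still S1→S2→S8; finish is now 18 days.

18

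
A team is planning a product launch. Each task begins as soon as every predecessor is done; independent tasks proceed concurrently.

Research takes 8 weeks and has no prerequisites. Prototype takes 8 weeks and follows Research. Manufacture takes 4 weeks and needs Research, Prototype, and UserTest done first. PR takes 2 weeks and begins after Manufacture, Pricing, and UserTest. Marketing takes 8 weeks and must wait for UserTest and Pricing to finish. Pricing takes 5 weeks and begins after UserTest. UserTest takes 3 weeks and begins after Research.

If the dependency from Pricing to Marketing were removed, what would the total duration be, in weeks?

With the dependency in place, Research→UserTest→Pricing→Marketing = 8+3+5+8 = 24 sets the finish at 24 weeks.
Without Pricing→Marketing, Marketing's earliest start moves from 16 to 11.
After: Research→Prototype→Manufacture→PR = 8+8+4+2 = 22 → 22 weeks.

22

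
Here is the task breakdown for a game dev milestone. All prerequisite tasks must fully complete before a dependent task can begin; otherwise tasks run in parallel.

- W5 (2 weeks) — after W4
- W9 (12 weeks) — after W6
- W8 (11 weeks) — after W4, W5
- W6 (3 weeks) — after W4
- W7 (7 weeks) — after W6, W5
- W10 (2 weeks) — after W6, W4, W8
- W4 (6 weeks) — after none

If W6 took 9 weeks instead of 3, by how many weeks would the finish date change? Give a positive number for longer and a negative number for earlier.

6

Critical path before the change: W4→W6→W9 = 6+3+12 = 21 giving 21 weeks.
W6 lies on that path, so at 9 weeks the path becomes 27 weeks.
The critical path is still W4→W6→W9; finish is now 27 weeks.
Change in finish: 27 − 21 = +6 weeks.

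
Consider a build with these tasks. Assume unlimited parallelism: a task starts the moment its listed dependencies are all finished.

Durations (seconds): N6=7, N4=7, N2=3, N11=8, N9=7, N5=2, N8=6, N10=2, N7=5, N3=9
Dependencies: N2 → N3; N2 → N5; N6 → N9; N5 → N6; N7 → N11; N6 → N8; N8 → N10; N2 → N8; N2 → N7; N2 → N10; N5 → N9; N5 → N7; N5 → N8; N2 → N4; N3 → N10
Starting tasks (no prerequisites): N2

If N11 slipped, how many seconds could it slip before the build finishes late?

The longest chain is N2→N5→N6→N8→N10 = 3+2+7+6+2 = 20; overall finish 20 seconds.
The longest chain containing N11 totals 18 seconds.
Float = 20 − 18 = 2.

2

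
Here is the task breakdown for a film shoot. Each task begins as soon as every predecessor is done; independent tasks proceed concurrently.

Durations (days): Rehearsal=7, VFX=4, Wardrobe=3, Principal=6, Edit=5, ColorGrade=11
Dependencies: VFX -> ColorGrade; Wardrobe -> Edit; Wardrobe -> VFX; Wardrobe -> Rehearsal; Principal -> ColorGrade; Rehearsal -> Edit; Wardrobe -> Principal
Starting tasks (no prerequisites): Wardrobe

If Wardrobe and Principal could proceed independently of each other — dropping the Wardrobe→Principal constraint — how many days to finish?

18

Original critical path: Wardrobe→Principal→ColorGrade = 3+6+11 = 20 ⇒ 20 days.
Without Wardrobe→Principal, Principal's earliest start moves from 3 to 0.
New critical path: Wardrobe→VFX→ColorGrade = 3+4+11 = 18 ⇒ 18 days.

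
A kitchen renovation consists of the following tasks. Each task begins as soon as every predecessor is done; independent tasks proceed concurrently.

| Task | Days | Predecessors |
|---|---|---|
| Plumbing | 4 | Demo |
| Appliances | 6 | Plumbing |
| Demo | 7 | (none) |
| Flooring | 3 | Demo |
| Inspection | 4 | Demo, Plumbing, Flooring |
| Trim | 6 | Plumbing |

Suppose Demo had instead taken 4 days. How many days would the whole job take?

14

Baseline: Demo→Plumbing→Appliances = 7+4+6 = 17 → 17 days.
Demo lies on that path, so at 4 days the path becomes 14 days.
The critical path is still Demo→Plumbing→Appliances; finish is now 14 days.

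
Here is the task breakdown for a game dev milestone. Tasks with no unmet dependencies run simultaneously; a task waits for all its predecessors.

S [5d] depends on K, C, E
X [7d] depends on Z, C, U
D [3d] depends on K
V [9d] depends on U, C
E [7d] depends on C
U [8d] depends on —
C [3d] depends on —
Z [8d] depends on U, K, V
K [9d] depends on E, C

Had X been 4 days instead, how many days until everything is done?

Baseline: C→E→K→Z→X = 3+7+9+8+7 = 34 → 34 days.
Since X is critical, the -3 change carries straight to that chain (now 31 days).
No other chain overtakes it, so the finish is 31 days.

31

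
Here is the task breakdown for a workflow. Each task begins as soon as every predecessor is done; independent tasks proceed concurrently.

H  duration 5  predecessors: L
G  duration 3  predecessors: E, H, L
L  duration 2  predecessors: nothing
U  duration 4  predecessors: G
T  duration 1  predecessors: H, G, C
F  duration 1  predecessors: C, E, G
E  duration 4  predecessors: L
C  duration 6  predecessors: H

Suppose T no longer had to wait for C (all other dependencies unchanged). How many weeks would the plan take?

With the dependency in place, L→H→C→F = 2+5+6+1 = 14 sets the finish at 14 weeks.
Without C→T, T's earliest start moves from 13 to 10.
After: L→H→C→F = 2+5+6+1 = 14 → 14 weeks.

14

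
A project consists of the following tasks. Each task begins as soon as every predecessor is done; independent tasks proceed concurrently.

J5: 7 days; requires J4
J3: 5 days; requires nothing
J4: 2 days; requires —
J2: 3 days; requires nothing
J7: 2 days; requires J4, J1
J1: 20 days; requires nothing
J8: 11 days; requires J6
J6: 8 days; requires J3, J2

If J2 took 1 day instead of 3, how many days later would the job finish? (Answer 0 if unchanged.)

Baseline: J3→J6→J8 = 5+8+11 = 24 → 24 days.
The longest path through J2 is only 22 days, so J2 has float 2.
That remains the longest chain; total 24 days.
Change in finish: 24 − 24 = +0 days.

0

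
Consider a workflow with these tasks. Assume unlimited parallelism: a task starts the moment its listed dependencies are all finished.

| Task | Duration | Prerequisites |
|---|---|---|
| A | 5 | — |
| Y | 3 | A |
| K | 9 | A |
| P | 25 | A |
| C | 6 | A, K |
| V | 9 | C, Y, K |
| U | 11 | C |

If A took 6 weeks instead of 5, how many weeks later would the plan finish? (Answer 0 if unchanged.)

1

As given, the longest chain is A→K→C→U = 5+9+6+11 = 31, so the finish is 31 weeks.
Since A is critical, the +1 change carries straight to that chain (now 32 weeks).
The critical path is still A→K→C→U; finish is now 32 weeks.
Change in finish: 32 − 31 = +1 weeks.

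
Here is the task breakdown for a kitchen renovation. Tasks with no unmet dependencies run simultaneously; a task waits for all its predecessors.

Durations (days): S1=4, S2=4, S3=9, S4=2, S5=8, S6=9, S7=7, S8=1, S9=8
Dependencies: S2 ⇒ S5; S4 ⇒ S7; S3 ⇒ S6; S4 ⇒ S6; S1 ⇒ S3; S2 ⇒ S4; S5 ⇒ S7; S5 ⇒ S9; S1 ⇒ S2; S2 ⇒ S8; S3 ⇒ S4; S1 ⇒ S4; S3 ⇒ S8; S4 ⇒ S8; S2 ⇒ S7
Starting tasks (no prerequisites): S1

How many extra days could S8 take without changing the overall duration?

S1→S2→S5→S9 = 4+4+8+8 = 24 sets the makespan at 24 days.
The longest chain containing S8 totals 16 days.
Float = 24 − 16 = 8.

8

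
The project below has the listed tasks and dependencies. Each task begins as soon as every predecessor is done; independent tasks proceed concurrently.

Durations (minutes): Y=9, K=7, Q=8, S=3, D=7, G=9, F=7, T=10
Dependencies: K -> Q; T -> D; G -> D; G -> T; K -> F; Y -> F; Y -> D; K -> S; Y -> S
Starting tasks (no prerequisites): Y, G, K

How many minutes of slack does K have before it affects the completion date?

11

G→T→D = 9+10+7 = 26 sets the makespan at 26 minutes.
K finishes as early as 7 and must finish by 18.
So K can slip 18 − 7 = 11 minutes.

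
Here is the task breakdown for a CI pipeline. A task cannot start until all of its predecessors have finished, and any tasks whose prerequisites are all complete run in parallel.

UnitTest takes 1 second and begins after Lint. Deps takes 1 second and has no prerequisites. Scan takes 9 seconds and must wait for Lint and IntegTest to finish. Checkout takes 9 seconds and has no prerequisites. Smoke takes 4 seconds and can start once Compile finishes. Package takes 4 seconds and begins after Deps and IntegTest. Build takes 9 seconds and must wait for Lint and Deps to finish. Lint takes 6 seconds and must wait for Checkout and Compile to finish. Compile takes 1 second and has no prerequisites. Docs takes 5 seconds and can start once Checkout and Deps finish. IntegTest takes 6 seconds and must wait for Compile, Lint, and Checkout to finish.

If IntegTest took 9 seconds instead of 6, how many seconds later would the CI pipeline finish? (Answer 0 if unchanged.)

3

The binding path is Checkout→Lint→IntegTest→Scan = 9+6+6+9 = 30; finish at 30 seconds.
IntegTest lies on that path, so at 9 seconds the path becomes 33 seconds.
No other chain overtakes it, so the finish is 33 seconds.
Change in finish: 33 − 30 = +3 seconds.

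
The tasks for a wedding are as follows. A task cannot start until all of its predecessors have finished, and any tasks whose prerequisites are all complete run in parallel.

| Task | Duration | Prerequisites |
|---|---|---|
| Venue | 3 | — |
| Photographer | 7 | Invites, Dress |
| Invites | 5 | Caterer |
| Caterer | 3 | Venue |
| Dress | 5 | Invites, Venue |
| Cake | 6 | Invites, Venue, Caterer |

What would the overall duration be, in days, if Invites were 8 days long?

26

Actual critical path: Venue→Caterer→Invites→Dress→Photographer = 3+3+5+5+7 = 23 ⇒ 23 days.
Since Invites is critical, the +3 change carries straight to that chain (now 26 days).
That remains the longest chain; total 26 days.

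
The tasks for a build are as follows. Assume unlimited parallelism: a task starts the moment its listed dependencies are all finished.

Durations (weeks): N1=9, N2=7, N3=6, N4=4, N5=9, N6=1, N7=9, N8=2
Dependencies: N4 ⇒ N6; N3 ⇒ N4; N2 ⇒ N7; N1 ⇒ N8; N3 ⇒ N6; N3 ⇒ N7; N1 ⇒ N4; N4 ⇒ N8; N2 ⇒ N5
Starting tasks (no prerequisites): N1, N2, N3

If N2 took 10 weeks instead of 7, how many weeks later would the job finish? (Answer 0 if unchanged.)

3

As given, the longest chain is N2→N5 = 7+9 = 16, so the finish is 16 weeks.
Since N2 is critical, the +3 change carries straight to that chain (now 19 weeks).
The critical path is still N2→N5; finish is now 19 weeks.
Change in finish: 19 − 16 = +3 weeks.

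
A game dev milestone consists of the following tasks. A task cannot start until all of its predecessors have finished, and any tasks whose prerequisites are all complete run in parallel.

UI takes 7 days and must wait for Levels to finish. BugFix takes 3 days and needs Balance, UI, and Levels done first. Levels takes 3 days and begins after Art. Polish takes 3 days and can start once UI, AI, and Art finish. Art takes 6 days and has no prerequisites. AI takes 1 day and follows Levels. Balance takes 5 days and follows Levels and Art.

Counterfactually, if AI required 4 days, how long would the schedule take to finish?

As given, the longest chain is Art→Levels→UI→Polish = 6+3+7+3 = 19, so the finish is 19 days.
AI is off the critical path — its longest chain is 13 days, giving 6 of slack.
The critical path is still Art→Levels→UI→Polish; finish is now 19 days.

19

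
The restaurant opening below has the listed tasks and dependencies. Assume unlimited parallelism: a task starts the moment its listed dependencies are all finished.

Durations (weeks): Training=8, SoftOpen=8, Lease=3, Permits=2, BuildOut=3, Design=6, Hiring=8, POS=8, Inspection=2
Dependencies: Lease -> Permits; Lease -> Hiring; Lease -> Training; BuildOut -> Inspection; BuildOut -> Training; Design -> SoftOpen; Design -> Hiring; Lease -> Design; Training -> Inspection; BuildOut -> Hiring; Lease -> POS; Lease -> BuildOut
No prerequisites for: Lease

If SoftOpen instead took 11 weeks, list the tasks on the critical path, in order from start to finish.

Lease, Design, SoftOpen

Baseline: Lease→Design→SoftOpen = 3+6+8 = 17 → 17 weeks.
Since SoftOpen is critical, the +3 change carries straight to that chain (now 20 weeks).
That remains the longest chain; total 20 weeks.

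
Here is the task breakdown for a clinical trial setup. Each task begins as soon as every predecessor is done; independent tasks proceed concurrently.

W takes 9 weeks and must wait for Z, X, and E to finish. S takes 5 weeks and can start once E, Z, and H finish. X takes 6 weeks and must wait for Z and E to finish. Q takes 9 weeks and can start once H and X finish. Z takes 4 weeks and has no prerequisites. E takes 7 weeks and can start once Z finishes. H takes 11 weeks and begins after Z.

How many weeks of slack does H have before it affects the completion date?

2

Critical path: Z→E→X→Q = 4+7+6+9 = 26, so the finish is 26 weeks.
Longest path through H: 24 weeks (earliest finish 15, latest finish 17).
So H can slip 17 − 15 = 2 weeks.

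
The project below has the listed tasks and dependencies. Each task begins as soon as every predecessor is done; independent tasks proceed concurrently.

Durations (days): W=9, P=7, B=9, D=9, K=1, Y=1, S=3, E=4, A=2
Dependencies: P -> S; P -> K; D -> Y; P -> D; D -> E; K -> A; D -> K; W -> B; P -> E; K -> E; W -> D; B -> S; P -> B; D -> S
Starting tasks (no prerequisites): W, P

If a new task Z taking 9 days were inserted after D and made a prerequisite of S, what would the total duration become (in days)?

Originally the schedule takes 23 days.
With Z inserted, S now waits for max(D, B, P, Z).
New critical path: W→D→Z→S = 9+9+9+3 = 30 ⇒ 30 days.

30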